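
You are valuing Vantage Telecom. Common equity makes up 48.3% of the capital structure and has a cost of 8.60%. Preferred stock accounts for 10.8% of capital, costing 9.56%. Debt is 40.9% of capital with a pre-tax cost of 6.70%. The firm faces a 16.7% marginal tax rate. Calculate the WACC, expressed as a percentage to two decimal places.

7.47%

After-tax cost of debt = 6.7% × (1 − 16.7%) = 5.5811%.
WACC = 0.483 × 8.6000% + 0.108 × 9.5600% + 0.409 × 5.5811% = 7.4689%.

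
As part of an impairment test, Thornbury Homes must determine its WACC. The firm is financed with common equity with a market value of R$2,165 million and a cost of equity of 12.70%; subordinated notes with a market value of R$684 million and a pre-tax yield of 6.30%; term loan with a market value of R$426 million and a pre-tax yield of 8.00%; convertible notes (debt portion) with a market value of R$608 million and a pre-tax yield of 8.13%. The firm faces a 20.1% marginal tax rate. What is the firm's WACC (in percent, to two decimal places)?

9.69%

Total capital V = 2165 + 684 + 426 + 608 = 3883.
Equity: weight = 2165/3883 = 0.5576; cost = 12.7%.
Subordinated notes: weight = 684/3883 = 0.1762; after-tax cost = 6.3% × (1 − 20.1%) = 5.0337%.
Term loan: weight = 426/3883 = 0.1097; after-tax cost = 8% × (1 − 20.1%) = 6.3920%.
Convertible notes (debt portion): weight = 608/3883 = 0.1566; after-tax cost = 8.13% × (1 − 20.1%) = 6.4959%.
WACC = 0.5576 × 12.7000% + 0.1762 × 5.0337% + 0.1097 × 6.3920% + 0.1566 × 6.4959% = 9.6861%.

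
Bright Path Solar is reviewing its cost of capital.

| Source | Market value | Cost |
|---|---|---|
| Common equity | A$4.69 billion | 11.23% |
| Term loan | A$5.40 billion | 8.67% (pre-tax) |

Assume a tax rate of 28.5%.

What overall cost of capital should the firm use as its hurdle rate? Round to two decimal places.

8.54%

Total capital V = 4.69 + 5.4 = 10.09.
Equity: weight = 4.69/10.09 = 0.4648; cost = 11.23%.
Term loan: weight = 5.4/10.09 = 0.5352; after-tax cost = 8.67% × (1 − 28.5%) = 6.1991%.
WACC = 0.4648 × 11.2300% + 0.5352 × 6.1991% = 8.5375%.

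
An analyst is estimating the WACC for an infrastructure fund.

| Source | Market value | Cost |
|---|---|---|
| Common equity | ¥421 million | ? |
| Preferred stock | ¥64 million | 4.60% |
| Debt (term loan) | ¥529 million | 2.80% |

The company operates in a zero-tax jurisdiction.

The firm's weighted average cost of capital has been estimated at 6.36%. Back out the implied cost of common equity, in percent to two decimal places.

Total capital V = 421 + 64 + 529 = 1014.
Equity weight = 421/1014 = 0.4152.
Preferred weight = 64/1014 = 0.0631.
Term loan weight = 529/1014 = 0.5217.
Debt contribution = 0.5217 × 2.8% × (1 − 0%) = 1.4607%.
Preferred contribution = 0.0631 × 4.6% = 0.2903%.
Required equity contribution = 6.36% − 1.7511% = 4.6089%.
Re = 4.6089% / 0.4152 = 11.1008%.

11.10%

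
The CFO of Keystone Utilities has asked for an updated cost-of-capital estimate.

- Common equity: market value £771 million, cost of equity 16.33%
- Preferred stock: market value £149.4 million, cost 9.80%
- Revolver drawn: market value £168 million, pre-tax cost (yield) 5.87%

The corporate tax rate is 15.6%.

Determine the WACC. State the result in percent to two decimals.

Total capital V = 771 + 149.4 + 168 = 1088.4.
Equity: weight = 771/1088.4 = 0.7084; cost = 16.33%.
Preferred: weight = 149.4/1088.4 = 0.1373; cost = 9.8%.
Revolver drawn: weight = 168/1088.4 = 0.1544; after-tax cost = 5.87% × (1 − 15.6%) = 4.9543%.
WACC = 0.7084 × 16.3300% + 0.1373 × 9.8000% + 0.1544 × 4.9543% = 13.6778%.

13.68%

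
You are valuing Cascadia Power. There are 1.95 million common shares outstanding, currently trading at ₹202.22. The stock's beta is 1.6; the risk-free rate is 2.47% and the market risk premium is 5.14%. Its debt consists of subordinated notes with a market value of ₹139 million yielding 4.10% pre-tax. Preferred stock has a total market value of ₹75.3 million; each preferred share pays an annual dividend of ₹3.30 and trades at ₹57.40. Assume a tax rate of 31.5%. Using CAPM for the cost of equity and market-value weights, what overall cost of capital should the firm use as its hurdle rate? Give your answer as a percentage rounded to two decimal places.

8.28%

Cost of equity via CAPM: Re = 2.47% + 1.6 × 5.14% = 10.6940%.
Cost of preferred: Rp = 3.3 / 57.4 = 5.7491%.
Market value of equity E = 202.22 × 1.95m = 394.329m.
Total capital V = 394.329 + 75.3 + 139 = 608.629.
Equity: weight = 394.329/608.629 = 0.6479; cost = 10.694%.
Preferred: weight = 75.3/608.629 = 0.1237; cost = 5.7491%.
Subordinated notes: weight = 139/608.629 = 0.2284; after-tax cost = 4.1% × (1 − 31.5%) = 2.8085%.
WACC = 0.6479 × 10.6940% + 0.1237 × 5.7491% + 0.2284 × 2.8085% = 8.2813%.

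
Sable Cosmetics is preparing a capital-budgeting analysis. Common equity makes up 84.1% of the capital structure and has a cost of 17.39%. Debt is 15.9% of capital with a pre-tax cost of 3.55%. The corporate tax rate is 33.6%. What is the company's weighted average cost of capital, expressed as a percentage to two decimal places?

15.00%

After-tax cost of debt = 3.55% × (1 − 33.6%) = 2.3572%.
WACC = 0.841 × 17.3900% + 0.159 × 2.3572% = 14.9998%.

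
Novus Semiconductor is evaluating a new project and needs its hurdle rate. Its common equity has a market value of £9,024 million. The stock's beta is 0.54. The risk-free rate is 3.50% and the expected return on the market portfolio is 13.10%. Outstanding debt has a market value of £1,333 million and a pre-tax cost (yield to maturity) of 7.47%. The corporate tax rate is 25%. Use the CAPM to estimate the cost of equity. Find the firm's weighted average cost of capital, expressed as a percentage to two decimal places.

Market risk premium = 13.1% − 3.5% = 9.6%.
Cost of equity via CAPM: Re = 3.5% + 0.54 × 9.6% = 8.6840%.
Total capital V = 9024 + 1333 = 10357.
Equity: weight = 9024/10357 = 0.8713; cost = 8.684%.
Debt: weight = 1333/10357 = 0.1287; after-tax cost = 7.47% × (1 − 25%) = 5.6025%.
WACC = 0.8713 × 8.6840% + 0.1287 × 5.6025% = 8.2874%.

8.29%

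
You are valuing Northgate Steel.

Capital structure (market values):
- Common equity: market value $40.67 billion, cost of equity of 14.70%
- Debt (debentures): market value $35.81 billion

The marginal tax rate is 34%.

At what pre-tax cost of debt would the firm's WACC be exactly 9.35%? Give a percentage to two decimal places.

Total capital V = 40.67 + 35.81 = 76.48.
Equity weight = 40.67/76.48 = 0.5318.
Debentures weight = 35.81/76.48 = 0.4682.
Equity contribution = 0.5318 × 14.7% = 7.8171%.
Remaining for debt = 9.35% − 7.8171% = 1.5329%.
Rd × (1 − 34%) × 0.4682 = 1.5329%  ⇒  Rd = 4.9605%.

4.96%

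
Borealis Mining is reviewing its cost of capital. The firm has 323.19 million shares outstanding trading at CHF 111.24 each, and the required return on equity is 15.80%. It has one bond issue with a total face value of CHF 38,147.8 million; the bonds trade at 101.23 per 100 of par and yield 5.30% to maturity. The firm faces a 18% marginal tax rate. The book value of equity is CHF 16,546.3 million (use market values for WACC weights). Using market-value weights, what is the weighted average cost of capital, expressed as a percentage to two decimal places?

9.87%

Market value of equity E = 111.24 × 323.19m = 35951.6556m. Market value of debt D = 38147.8m × 101.23/100 = 38617.01794m.
Total capital V = 35951.6556 + 38617.01794 = 74568.67354.
Equity: weight = 35951.6556/74568.67354 = 0.4821; cost = 15.8%.
Bonds outstanding: weight = 38617.01794/74568.67354 = 0.5179; after-tax cost = 5.3% × (1 − 18%) = 4.3460%.
WACC = 0.4821 × 15.8000% + 0.5179 × 4.3460% = 9.8683%.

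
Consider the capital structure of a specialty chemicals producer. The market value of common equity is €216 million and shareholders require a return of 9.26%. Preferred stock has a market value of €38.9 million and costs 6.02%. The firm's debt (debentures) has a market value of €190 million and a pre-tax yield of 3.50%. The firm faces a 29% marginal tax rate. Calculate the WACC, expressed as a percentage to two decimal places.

6.08%

Total capital V = 216 + 38.9 + 190 = 444.9.
Equity: weight = 216/444.9 = 0.4855; cost = 9.26%.
Preferred: weight = 38.9/444.9 = 0.0874; cost = 6.02%.
Debentures: weight = 190/444.9 = 0.4271; after-tax cost = 3.5% × (1 − 29%) = 2.4850%.
WACC = 0.4855 × 9.2600% + 0.0874 × 6.0200% + 0.4271 × 2.4850% = 6.0834%.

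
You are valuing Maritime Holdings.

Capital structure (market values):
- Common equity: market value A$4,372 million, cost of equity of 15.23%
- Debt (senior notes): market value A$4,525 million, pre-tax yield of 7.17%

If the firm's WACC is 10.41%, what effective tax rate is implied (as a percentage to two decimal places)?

19.76%

Total capital V = 4372 + 4525 = 8897.
Equity weight = 4372/8897 = 0.4914.
Senior notes weight = 4525/8897 = 0.5086.
Equity contribution = 0.4914 × 15.23% = 7.4840%.
Debt contribution must be 10.41% − 7.4840% = 2.9260%.
0.5086 × 7.17% × (1 − T) = 2.9260%  ⇒  (1 − T) = 0.8024.
T = 19.7633%.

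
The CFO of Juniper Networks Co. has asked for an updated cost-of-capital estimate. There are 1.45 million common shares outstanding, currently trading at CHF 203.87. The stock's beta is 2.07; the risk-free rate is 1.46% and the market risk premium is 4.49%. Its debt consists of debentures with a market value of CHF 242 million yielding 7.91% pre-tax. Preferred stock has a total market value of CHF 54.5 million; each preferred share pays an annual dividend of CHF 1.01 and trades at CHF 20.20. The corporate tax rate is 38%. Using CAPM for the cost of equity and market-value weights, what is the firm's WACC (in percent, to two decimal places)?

Cost of equity via CAPM: Re = 1.46% + 2.07 × 4.49% = 10.7543%.
Cost of preferred: Rp = 1.01 / 20.2 = 5.0000%.
Market value of equity E = 203.87 × 1.45m = 295.6115m.
Total capital V = 295.6115 + 54.5 + 242 = 592.1115.
Equity: weight = 295.6115/592.1115 = 0.4992; cost = 10.7543%.
Preferred: weight = 54.5/592.1115 = 0.0920; cost = 5%.
Debentures: weight = 242/592.1115 = 0.4087; after-tax cost = 7.91% × (1 − 38%) = 4.9042%.
WACC = 0.4992 × 10.7543% + 0.0920 × 5.0000% + 0.4087 × 4.9042% = 7.8337%.

7.83%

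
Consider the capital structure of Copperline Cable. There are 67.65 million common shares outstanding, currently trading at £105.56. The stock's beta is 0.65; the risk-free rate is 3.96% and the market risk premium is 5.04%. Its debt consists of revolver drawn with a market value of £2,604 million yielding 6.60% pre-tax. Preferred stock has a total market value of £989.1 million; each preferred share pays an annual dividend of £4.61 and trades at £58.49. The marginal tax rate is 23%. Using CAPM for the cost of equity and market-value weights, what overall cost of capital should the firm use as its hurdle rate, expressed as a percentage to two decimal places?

Cost of equity via CAPM: Re = 3.96% + 0.65 × 5.04% = 7.2360%.
Cost of preferred: Rp = 4.61 / 58.49 = 7.8817%.
Market value of equity E = 105.56 × 67.65m = 7141.134m.
Total capital V = 7141.134 + 989.1 + 2604 = 10734.234.
Equity: weight = 7141.134/10734.234 = 0.6653; cost = 7.236%.
Preferred: weight = 989.1/10734.234 = 0.0921; cost = 7.8817%.
Revolver drawn: weight = 2604/10734.234 = 0.2426; after-tax cost = 6.6% × (1 − 23%) = 5.0820%.
WACC = 0.6653 × 7.2360% + 0.0921 × 7.8817% + 0.2426 × 5.0820% = 6.7730%.

6.77%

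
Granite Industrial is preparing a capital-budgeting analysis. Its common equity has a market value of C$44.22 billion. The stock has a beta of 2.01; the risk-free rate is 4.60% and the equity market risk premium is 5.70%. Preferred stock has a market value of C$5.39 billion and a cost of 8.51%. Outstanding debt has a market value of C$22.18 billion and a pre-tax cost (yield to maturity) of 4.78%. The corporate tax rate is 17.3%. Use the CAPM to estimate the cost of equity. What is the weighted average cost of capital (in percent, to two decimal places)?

11.75%

Cost of equity via CAPM: Re = 4.6% + 2.01 × 5.7% = 16.0570%.
Total capital V = 44.22 + 5.39 + 22.18 = 71.79.
Equity: weight = 44.22/71.79 = 0.6160; cost = 16.057%.
Preferred: weight = 5.39/71.79 = 0.0751; cost = 8.51%.
Debt: weight = 22.18/71.79 = 0.3090; after-tax cost = 4.78% × (1 − 17.3%) = 3.9531%.
WACC = 0.6160 × 16.0570% + 0.0751 × 8.5100% + 0.3090 × 3.9531% = 11.7508%.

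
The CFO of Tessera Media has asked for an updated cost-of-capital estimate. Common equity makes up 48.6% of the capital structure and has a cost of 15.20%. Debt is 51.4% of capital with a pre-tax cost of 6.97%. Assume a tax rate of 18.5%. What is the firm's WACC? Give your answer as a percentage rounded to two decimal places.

10.31%

After-tax cost of debt = 6.97% × (1 − 18.5%) = 5.6805%.
WACC = 0.486 × 15.2000% + 0.514 × 5.6805% = 10.3070%.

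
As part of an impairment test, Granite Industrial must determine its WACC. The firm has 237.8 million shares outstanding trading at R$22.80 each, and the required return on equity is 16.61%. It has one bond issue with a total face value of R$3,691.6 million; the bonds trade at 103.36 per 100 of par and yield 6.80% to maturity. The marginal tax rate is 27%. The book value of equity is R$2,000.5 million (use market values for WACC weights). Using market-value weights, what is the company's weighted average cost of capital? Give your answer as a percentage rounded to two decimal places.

Market value of equity E = 22.8 × 237.8m = 5421.84m. Market value of debt D = 3691.6m × 103.36/100 = 3815.63776m.
Total capital V = 5421.84 + 3815.63776 = 9237.47776.
Equity: weight = 5421.84/9237.47776 = 0.5869; cost = 16.61%.
Bonds outstanding: weight = 3815.63776/9237.47776 = 0.4131; after-tax cost = 6.8% × (1 − 27%) = 4.9640%.
WACC = 0.5869 × 16.6100% + 0.4131 × 4.9640% = 11.7995%.

11.80%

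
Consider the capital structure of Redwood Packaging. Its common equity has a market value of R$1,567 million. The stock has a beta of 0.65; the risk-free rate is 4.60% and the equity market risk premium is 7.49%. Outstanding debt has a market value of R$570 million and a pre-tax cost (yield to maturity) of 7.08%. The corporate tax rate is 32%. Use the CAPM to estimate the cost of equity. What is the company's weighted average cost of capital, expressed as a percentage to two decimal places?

8.23%

Cost of equity via CAPM: Re = 4.6% + 0.65 × 7.49% = 9.4685%.
Total capital V = 1567 + 570 = 2137.
Equity: weight = 1567/2137 = 0.7333; cost = 9.4685%.
Debt: weight = 570/2137 = 0.2667; after-tax cost = 7.08% × (1 − 32%) = 4.8144%.
WACC = 0.7333 × 9.4685% + 0.2667 × 4.8144% = 8.2271%.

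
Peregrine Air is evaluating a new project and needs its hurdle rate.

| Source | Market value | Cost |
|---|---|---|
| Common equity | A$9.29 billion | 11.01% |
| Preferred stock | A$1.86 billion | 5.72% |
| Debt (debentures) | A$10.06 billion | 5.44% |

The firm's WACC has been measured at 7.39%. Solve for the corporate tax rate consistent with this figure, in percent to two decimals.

19.93%

Total capital V = 9.29 + 1.86 + 10.06 = 21.21.
Equity weight = 9.29/21.21 = 0.4380.
Preferred weight = 1.86/21.21 = 0.0877.
Debentures weight = 10.06/21.21 = 0.4743.
Equity contribution = 0.4380 × 11.01% = 4.8224%.
Preferred contribution = 0.0877 × 5.72% = 0.5016%.
Debt contribution must be 7.39% − 5.3240% = 2.0660%.
0.4743 × 5.44% × (1 − T) = 2.0660%  ⇒  (1 − T) = 0.8007.
T = 19.9293%.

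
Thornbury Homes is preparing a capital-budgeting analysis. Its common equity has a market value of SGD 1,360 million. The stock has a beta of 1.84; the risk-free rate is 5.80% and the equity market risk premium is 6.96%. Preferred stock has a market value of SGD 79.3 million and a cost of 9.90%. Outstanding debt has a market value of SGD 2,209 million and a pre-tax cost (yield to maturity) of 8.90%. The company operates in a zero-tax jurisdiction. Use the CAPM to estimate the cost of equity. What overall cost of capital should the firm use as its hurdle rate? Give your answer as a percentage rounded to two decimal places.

Cost of equity via CAPM: Re = 5.8% + 1.84 × 6.96% = 18.6064%.
Total capital V = 1360 + 79.3 + 2209 = 3648.3.
Equity: weight = 1360/3648.3 = 0.3728; cost = 18.6064%.
Preferred: weight = 79.3/3648.3 = 0.0217; cost = 9.9%.
Debt: weight = 2209/3648.3 = 0.6055; after-tax cost = 8.9% × (1 − 0%) = 8.9000%.
WACC = 0.3728 × 18.6064% + 0.0217 × 9.9000% + 0.6055 × 8.9000% = 12.5401%.

12.54%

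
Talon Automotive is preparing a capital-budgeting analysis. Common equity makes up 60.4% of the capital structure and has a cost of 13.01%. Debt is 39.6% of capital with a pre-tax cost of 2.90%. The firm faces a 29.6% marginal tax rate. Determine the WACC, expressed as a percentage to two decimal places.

After-tax cost of debt = 2.9% × (1 − 29.6%) = 2.0416%.
WACC = 0.604 × 13.0100% + 0.396 × 2.0416% = 8.6665%.

8.67%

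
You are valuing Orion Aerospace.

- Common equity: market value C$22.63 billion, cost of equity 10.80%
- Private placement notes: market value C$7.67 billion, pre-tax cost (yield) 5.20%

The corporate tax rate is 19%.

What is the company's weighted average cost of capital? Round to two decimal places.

9.13%

Total capital V = 22.63 + 7.67 = 30.3.
Equity: weight = 22.63/30.3 = 0.7469; cost = 10.8%.
Private placement notes: weight = 7.67/30.3 = 0.2531; after-tax cost = 5.2% × (1 − 19%) = 4.2120%.
WACC = 0.7469 × 10.8000% + 0.2531 × 4.2120% = 9.1323%.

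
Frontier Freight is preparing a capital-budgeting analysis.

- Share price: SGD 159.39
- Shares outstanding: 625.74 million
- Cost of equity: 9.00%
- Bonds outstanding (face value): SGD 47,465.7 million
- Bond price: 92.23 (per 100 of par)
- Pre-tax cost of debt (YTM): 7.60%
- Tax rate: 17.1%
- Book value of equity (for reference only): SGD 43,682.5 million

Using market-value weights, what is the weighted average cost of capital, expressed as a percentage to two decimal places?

8.18%

Market value of equity E = 159.39 × 625.74m = 99736.6986m. Market value of debt D = 47465.7m × 92.23/100 = 43777.61511m.
Total capital V = 99736.6986 + 43777.61511 = 143514.31371.
Equity: weight = 99736.6986/143514.31371 = 0.6950; cost = 9%.
Bonds outstanding: weight = 43777.61511/143514.31371 = 0.3050; after-tax cost = 7.6% × (1 − 17.1%) = 6.3004%.
WACC = 0.6950 × 9.0000% + 0.3050 × 6.3004% = 8.1765%.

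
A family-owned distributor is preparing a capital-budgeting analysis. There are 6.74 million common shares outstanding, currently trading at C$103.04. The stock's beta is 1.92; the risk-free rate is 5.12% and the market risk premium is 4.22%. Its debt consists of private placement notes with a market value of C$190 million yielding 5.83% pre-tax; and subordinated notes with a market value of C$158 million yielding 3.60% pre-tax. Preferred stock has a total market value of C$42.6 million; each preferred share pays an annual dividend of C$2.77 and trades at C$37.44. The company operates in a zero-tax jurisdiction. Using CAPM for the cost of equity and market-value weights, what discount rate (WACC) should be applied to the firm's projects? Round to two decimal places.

10.30%

Cost of equity via CAPM: Re = 5.12% + 1.92 × 4.22% = 13.2224%.
Cost of preferred: Rp = 2.77 / 37.44 = 7.3985%.
Market value of equity E = 103.04 × 6.74m = 694.4896m.
Total capital V = 694.4896 + 42.6 + 190 + 158 = 1085.0896.
Equity: weight = 694.4896/1085.0896 = 0.6400; cost = 13.2224%.
Preferred: weight = 42.6/1085.0896 = 0.0393; cost = 7.3985%.
Private placement notes: weight = 190/1085.0896 = 0.1751; after-tax cost = 5.83% × (1 − 0%) = 5.8300%.
Subordinated notes: weight = 158/1085.0896 = 0.1456; after-tax cost = 3.6% × (1 − 0%) = 3.6000%.
WACC = 0.6400 × 13.2224% + 0.0393 × 7.3985% + 0.1751 × 5.8300% + 0.1456 × 3.6000% = 10.2982%.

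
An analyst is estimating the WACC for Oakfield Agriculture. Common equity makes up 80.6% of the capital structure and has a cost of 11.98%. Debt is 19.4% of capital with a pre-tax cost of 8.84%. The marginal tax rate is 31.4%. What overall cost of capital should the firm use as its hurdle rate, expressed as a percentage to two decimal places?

10.83%

After-tax cost of debt = 8.84% × (1 − 31.4%) = 6.0642%.
WACC = 0.806 × 11.9800% + 0.194 × 6.0642% = 10.8323%.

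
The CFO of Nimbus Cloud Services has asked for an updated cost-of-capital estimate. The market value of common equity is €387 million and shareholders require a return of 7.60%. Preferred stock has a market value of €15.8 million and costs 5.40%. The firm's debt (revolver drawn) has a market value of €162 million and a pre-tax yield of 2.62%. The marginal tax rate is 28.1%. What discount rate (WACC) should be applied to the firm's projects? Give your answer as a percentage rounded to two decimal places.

Total capital V = 387 + 15.8 + 162 = 564.8.
Equity: weight = 387/564.8 = 0.6852; cost = 7.6%.
Preferred: weight = 15.8/564.8 = 0.0280; cost = 5.4%.
Revolver drawn: weight = 162/564.8 = 0.2868; after-tax cost = 2.62% × (1 − 28.1%) = 1.8838%.
WACC = 0.6852 × 7.6000% + 0.0280 × 5.4000% + 0.2868 × 1.8838% = 5.8989%.

5.90%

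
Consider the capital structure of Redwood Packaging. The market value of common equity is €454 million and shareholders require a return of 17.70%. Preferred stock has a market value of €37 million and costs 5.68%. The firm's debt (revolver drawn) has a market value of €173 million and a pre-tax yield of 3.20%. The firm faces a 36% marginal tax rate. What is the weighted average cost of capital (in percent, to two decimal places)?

12.95%

Total capital V = 454 + 37 + 173 = 664.
Equity: weight = 454/664 = 0.6837; cost = 17.7%.
Preferred: weight = 37/664 = 0.0557; cost = 5.68%.
Revolver drawn: weight = 173/664 = 0.2605; after-tax cost = 3.2% × (1 − 36%) = 2.0480%.
WACC = 0.6837 × 17.7000% + 0.0557 × 5.6800% + 0.2605 × 2.0480% = 12.9522%.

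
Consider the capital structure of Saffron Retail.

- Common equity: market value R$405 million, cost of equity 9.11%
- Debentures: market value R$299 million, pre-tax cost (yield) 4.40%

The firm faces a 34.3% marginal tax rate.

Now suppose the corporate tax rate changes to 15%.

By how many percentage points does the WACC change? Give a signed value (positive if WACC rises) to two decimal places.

Current WACC:
Total capital V = 405 + 299 = 704.
Equity: weight = 405/704 = 0.5753; cost = 9.11%.
Debentures: weight = 299/704 = 0.4247; after-tax cost = 4.4% × (1 − 34.3%) = 2.8908%.
WACC = 0.5753 × 9.1100% + 0.4247 × 2.8908% = 6.4686%.
After the change:
Total capital V = 405 + 299 = 704.
Equity: weight = 405/704 = 0.5753; cost = 9.11%.
Debentures: weight = 299/704 = 0.4247; after-tax cost = 4.4% × (1 − 15%) = 3.7400%.
WACC = 0.5753 × 9.1100% + 0.4247 × 3.7400% = 6.8293%.
Change in WACC = 6.8293% − 6.4686% = 0.3607 pp.

+0.36 pp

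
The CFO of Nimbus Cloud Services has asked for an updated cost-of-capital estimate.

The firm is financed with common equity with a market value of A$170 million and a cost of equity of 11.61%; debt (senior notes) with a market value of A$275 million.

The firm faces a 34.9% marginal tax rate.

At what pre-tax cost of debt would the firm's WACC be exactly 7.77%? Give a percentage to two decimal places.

Total capital V = 170 + 275 = 445.
Equity weight = 170/445 = 0.3820.
Senior notes weight = 275/445 = 0.6180.
Equity contribution = 0.3820 × 11.61% = 4.4353%.
Remaining for debt = 7.77% − 4.4353% = 3.3347%.
Rd × (1 − 34.9%) × 0.6180 = 3.3347%  ⇒  Rd = 8.2891%.

8.29%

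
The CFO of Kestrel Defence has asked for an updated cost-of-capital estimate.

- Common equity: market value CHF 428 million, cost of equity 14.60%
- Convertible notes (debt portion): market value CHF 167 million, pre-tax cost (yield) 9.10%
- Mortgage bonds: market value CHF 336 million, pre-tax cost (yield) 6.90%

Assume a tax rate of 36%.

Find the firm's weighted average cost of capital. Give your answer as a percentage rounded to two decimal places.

9.35%

Total capital V = 428 + 167 + 336 = 931.
Equity: weight = 428/931 = 0.4597; cost = 14.6%.
Convertible notes (debt portion): weight = 167/931 = 0.1794; after-tax cost = 9.1% × (1 − 36%) = 5.8240%.
Mortgage bonds: weight = 336/931 = 0.3609; after-tax cost = 6.9% × (1 − 36%) = 4.4160%.
WACC = 0.4597 × 14.6000% + 0.1794 × 5.8240% + 0.3609 × 4.4160% = 9.3504%.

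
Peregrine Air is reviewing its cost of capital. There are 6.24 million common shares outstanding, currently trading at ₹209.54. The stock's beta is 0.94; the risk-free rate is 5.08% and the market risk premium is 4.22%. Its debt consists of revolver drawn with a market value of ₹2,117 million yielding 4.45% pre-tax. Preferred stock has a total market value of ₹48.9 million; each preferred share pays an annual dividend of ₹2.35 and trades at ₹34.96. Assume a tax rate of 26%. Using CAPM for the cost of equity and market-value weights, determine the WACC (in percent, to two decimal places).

5.51%

Cost of equity via CAPM: Re = 5.08% + 0.94 × 4.22% = 9.0468%.
Cost of preferred: Rp = 2.35 / 34.96 = 6.7220%.
Market value of equity E = 209.54 × 6.24m = 1307.5296m.
Total capital V = 1307.5296 + 48.9 + 2117 = 3473.4296.
Equity: weight = 1307.5296/3473.4296 = 0.3764; cost = 9.0468%.
Preferred: weight = 48.9/3473.4296 = 0.0141; cost = 6.722%.
Revolver drawn: weight = 2117/3473.4296 = 0.6095; after-tax cost = 4.45% × (1 − 26%) = 3.2930%.
WACC = 0.3764 × 9.0468% + 0.0141 × 6.7220% + 0.6095 × 3.2930% = 5.5072%.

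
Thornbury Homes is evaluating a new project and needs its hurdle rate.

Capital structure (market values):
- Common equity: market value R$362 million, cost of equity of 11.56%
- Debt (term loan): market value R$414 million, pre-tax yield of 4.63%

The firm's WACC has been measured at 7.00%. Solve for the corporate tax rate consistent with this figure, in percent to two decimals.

34.93%

Total capital V = 362 + 414 = 776.
Equity weight = 362/776 = 0.4665.
Term loan weight = 414/776 = 0.5335.
Equity contribution = 0.4665 × 11.56% = 5.3927%.
Debt contribution must be 7.0% − 5.3927% = 1.6073%.
0.5335 × 4.63% × (1 − T) = 1.6073%  ⇒  (1 − T) = 0.6507.
T = 34.9297%.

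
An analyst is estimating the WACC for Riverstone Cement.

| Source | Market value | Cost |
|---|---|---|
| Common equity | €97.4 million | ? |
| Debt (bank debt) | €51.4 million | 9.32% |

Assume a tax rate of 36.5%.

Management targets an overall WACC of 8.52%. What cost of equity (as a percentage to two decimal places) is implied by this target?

Total capital V = 97.4 + 51.4 = 148.8.
Equity weight = 97.4/148.8 = 0.6546.
Bank debt weight = 51.4/148.8 = 0.3454.
Debt contribution = 0.3454 × 9.32% × (1 − 36.5%) = 2.0443%.
Required equity contribution = 8.52% − 2.0443% = 6.4757%.
Re = 6.4757% / 0.6546 = 9.8930%.

9.89%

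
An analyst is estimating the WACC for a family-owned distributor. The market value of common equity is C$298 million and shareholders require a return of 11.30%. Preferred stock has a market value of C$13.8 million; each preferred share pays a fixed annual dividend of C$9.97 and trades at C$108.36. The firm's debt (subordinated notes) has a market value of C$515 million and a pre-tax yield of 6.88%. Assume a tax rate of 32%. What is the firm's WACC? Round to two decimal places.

7.14%

Cost of preferred: Rp = 9.97 / 108.36 = 9.2008%.
Total capital V = 298 + 13.8 + 515 = 826.8.
Equity: weight = 298/826.8 = 0.3604; cost = 11.3%.
Preferred: weight = 13.8/826.8 = 0.0167; cost = 9.2008%.
Subordinated notes: weight = 515/826.8 = 0.6229; after-tax cost = 6.88% × (1 − 32%) = 4.6784%.
WACC = 0.3604 × 11.3000% + 0.0167 × 9.2008% + 0.6229 × 4.6784% = 7.1405%.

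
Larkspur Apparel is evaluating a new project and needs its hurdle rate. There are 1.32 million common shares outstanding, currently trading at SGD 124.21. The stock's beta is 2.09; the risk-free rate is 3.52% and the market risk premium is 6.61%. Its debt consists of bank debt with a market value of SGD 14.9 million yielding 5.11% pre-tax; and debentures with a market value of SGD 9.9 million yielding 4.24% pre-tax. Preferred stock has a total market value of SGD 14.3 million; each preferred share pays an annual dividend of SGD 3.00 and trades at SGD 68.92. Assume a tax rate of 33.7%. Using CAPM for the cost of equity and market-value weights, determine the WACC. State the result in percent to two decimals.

Cost of equity via CAPM: Re = 3.52% + 2.09 × 6.61% = 17.3349%.
Cost of preferred: Rp = 3.0 / 68.92 = 4.3529%.
Market value of equity E = 124.21 × 1.32m = 163.9572m.
Total capital V = 163.9572 + 14.3 + 14.9 + 9.9 = 203.0572.
Equity: weight = 163.9572/203.0572 = 0.8074; cost = 17.3349%.
Preferred: weight = 14.3/203.0572 = 0.0704; cost = 4.3529%.
Bank debt: weight = 14.9/203.0572 = 0.0734; after-tax cost = 5.11% × (1 − 33.7%) = 3.3879%.
Debentures: weight = 9.9/203.0572 = 0.0488; after-tax cost = 4.24% × (1 − 33.7%) = 2.8111%.
WACC = 0.8074 × 17.3349% + 0.0704 × 4.3529% + 0.0734 × 3.3879% + 0.0488 × 2.8111% = 14.6892%.

14.69%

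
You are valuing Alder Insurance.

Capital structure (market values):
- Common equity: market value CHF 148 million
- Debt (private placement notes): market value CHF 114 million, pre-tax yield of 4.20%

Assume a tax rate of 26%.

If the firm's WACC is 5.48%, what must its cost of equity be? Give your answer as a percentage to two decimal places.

Total capital V = 148 + 114 = 262.
Equity weight = 148/262 = 0.5649.
Private placement notes weight = 114/262 = 0.4351.
Debt contribution = 0.4351 × 4.2% × (1 − 26%) = 1.3523%.
Required equity contribution = 5.48% − 1.3523% = 4.1277%.
Re = 4.1277% / 0.5649 = 7.3071%.

7.31%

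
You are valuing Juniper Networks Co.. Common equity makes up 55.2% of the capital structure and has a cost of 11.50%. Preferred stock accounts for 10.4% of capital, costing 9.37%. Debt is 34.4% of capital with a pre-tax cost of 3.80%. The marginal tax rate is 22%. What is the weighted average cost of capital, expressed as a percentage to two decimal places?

8.34%

After-tax cost of debt = 3.8% × (1 − 22%) = 2.9640%.
WACC = 0.552 × 11.5000% + 0.104 × 9.3700% + 0.344 × 2.9640% = 8.3421%.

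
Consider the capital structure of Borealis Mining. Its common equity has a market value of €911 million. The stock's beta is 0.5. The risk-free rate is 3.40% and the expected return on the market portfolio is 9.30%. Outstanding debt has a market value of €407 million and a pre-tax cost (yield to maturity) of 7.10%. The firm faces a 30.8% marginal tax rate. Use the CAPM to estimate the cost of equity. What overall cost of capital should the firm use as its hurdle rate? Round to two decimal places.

Market risk premium = 9.3% − 3.4% = 5.9%.
Cost of equity via CAPM: Re = 3.4% + 0.5 × 5.9% = 6.3500%.
Total capital V = 911 + 407 = 1318.
Equity: weight = 911/1318 = 0.6912; cost = 6.35%.
Debt: weight = 407/1318 = 0.3088; after-tax cost = 7.1% × (1 − 30.8%) = 4.9132%.
WACC = 0.6912 × 6.3500% + 0.3088 × 4.9132% = 5.9063%.

5.91%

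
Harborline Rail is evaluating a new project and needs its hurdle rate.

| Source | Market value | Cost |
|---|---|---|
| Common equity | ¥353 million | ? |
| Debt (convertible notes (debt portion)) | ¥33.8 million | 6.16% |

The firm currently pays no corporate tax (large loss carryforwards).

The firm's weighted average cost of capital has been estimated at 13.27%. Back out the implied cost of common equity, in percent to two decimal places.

Total capital V = 353 + 33.8 = 386.8.
Equity weight = 353/386.8 = 0.9126.
Convertible notes (debt portion) weight = 33.8/386.8 = 0.0874.
Debt contribution = 0.0874 × 6.16% × (1 − 0%) = 0.5383%.
Required equity contribution = 13.27% − 0.5383% = 12.7317%.
Re = 12.7317% / 0.9126 = 13.9508%.

13.95%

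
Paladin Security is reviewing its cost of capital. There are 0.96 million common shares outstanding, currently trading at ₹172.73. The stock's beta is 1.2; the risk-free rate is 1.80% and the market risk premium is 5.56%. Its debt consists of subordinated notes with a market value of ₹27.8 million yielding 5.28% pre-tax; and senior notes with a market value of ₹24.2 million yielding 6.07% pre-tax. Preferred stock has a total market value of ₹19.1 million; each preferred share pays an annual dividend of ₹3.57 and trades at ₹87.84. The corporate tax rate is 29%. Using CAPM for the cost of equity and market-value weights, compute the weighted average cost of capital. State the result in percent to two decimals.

7.14%

Cost of equity via CAPM: Re = 1.8% + 1.2 × 5.56% = 8.4720%.
Cost of preferred: Rp = 3.57 / 87.84 = 4.0642%.
Market value of equity E = 172.73 × 0.96m = 165.8208m.
Total capital V = 165.8208 + 19.1 + 27.8 + 24.2 = 236.9208.
Equity: weight = 165.8208/236.9208 = 0.6999; cost = 8.472%.
Preferred: weight = 19.1/236.9208 = 0.0806; cost = 4.0642%.
Subordinated notes: weight = 27.8/236.9208 = 0.1173; after-tax cost = 5.28% × (1 − 29%) = 3.7488%.
Senior notes: weight = 24.2/236.9208 = 0.1021; after-tax cost = 6.07% × (1 − 29%) = 4.3097%.
WACC = 0.6999 × 8.4720% + 0.0806 × 4.0642% + 0.1173 × 3.7488% + 0.1021 × 4.3097% = 7.1373%.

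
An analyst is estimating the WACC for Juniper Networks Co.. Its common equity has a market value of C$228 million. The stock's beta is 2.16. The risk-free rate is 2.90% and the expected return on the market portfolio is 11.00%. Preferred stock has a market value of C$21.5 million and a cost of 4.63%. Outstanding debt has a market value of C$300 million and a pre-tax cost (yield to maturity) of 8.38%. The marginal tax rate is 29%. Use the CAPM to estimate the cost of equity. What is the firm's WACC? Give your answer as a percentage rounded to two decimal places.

11.89%

Market risk premium = 11.0% − 2.9% = 8.1%.
Cost of equity via CAPM: Re = 2.9% + 2.16 × 8.1% = 20.3960%.
Total capital V = 228 + 21.5 + 300 = 549.5.
Equity: weight = 228/549.5 = 0.4149; cost = 20.396%.
Preferred: weight = 21.5/549.5 = 0.0391; cost = 4.63%.
Debt: weight = 300/549.5 = 0.5460; after-tax cost = 8.38% × (1 − 29%) = 5.9498%.
WACC = 0.4149 × 20.3960% + 0.0391 × 4.6300% + 0.5460 × 5.9498% = 11.8922%.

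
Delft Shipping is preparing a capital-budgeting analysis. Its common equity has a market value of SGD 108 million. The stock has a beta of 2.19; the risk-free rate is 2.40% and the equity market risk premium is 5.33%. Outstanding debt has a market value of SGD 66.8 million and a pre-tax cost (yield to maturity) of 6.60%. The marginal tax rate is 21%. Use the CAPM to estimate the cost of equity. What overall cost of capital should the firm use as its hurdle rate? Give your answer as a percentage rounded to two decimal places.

10.69%

Cost of equity via CAPM: Re = 2.4% + 2.19 × 5.33% = 14.0727%.
Total capital V = 108 + 66.8 = 174.8.
Equity: weight = 108/174.8 = 0.6178; cost = 14.0727%.
Debt: weight = 66.8/174.8 = 0.3822; after-tax cost = 6.6% × (1 − 21%) = 5.2140%.
WACC = 0.6178 × 14.0727% + 0.3822 × 5.2140% = 10.6873%.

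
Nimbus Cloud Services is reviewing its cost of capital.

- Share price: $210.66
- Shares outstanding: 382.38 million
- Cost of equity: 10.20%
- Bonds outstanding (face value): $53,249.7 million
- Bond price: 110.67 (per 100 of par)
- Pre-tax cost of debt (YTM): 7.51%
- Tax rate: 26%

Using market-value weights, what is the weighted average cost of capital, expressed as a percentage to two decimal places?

8.24%

Market value of equity E = 210.66 × 382.38m = 80552.1708m. Market value of debt D = 53249.7m × 110.67/100 = 58931.44299m.
Total capital V = 80552.1708 + 58931.44299 = 139483.61379.
Equity: weight = 80552.1708/139483.61379 = 0.5775; cost = 10.2%.
Bonds outstanding: weight = 58931.44299/139483.61379 = 0.4225; after-tax cost = 7.51% × (1 − 26%) = 5.5574%.
WACC = 0.5775 × 10.2000% + 0.4225 × 5.5574% = 8.2385%.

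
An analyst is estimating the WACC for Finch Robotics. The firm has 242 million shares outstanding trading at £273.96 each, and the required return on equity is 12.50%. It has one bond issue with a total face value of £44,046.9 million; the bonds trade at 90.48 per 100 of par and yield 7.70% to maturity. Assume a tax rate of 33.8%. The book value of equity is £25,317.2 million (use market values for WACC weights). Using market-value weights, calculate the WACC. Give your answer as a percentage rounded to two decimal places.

9.72%

Market value of equity E = 273.96 × 242m = 66298.32m. Market value of debt D = 44046.9m × 90.48/100 = 39853.63512m.
Total capital V = 66298.32 + 39853.63512 = 106151.95512.
Equity: weight = 66298.32/106151.95512 = 0.6246; cost = 12.5%.
Bonds outstanding: weight = 39853.63512/106151.95512 = 0.3754; after-tax cost = 7.7% × (1 − 33.8%) = 5.0974%.
WACC = 0.6246 × 12.5000% + 0.3754 × 5.0974% = 9.7208%.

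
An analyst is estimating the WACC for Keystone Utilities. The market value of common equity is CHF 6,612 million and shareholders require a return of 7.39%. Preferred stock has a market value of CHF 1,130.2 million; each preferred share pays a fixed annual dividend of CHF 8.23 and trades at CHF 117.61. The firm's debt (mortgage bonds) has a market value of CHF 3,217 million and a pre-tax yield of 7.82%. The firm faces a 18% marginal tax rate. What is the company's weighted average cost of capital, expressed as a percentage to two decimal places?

7.06%

Cost of preferred: Rp = 8.23 / 117.61 = 6.9977%.
Total capital V = 6612 + 1130.2 + 3217 = 10959.2.
Equity: weight = 6612/10959.2 = 0.6033; cost = 7.39%.
Preferred: weight = 1130.2/10959.2 = 0.1031; cost = 6.9977%.
Mortgage bonds: weight = 3217/10959.2 = 0.2935; after-tax cost = 7.82% × (1 − 18%) = 6.4124%.
WACC = 0.6033 × 7.3900% + 0.1031 × 6.9977% + 0.2935 × 6.4124% = 7.0626%.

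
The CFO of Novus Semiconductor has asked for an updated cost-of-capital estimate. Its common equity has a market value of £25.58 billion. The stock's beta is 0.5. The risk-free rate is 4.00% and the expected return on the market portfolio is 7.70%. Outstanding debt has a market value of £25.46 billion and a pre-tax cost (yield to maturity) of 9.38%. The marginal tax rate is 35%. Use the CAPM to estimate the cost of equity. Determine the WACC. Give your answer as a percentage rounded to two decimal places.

5.97%

Market risk premium = 7.7% − 4.0% = 3.7%.
Cost of equity via CAPM: Re = 4.0% + 0.5 × 3.7% = 5.8500%.
Total capital V = 25.58 + 25.46 = 51.04.
Equity: weight = 25.58/51.04 = 0.5012; cost = 5.85%.
Debt: weight = 25.46/51.04 = 0.4988; after-tax cost = 9.38% × (1 − 35%) = 6.0970%.
WACC = 0.5012 × 5.8500% + 0.4988 × 6.0970% = 5.9732%.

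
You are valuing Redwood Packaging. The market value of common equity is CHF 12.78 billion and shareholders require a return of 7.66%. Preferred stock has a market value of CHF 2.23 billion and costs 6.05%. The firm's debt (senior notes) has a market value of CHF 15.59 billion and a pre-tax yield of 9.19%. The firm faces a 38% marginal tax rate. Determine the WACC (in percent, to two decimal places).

Total capital V = 12.78 + 2.23 + 15.59 = 30.6.
Equity: weight = 12.78/30.6 = 0.4176; cost = 7.66%.
Preferred: weight = 2.23/30.6 = 0.0729; cost = 6.05%.
Senior notes: weight = 15.59/30.6 = 0.5095; after-tax cost = 9.19% × (1 − 38%) = 5.6978%.
WACC = 0.4176 × 7.6600% + 0.0729 × 6.0500% + 0.5095 × 5.6978% = 6.5430%.

6.54%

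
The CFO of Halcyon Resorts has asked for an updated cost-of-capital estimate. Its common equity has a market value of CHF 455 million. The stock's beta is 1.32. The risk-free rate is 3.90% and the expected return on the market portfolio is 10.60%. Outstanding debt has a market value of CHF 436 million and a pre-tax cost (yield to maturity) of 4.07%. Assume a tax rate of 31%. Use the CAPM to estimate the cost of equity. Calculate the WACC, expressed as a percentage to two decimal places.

7.88%

Market risk premium = 10.6% − 3.9% = 6.7%.
Cost of equity via CAPM: Re = 3.9% + 1.32 × 6.7% = 12.7440%.
Total capital V = 455 + 436 = 891.
Equity: weight = 455/891 = 0.5107; cost = 12.744%.
Debt: weight = 436/891 = 0.4893; after-tax cost = 4.07% × (1 − 31%) = 2.8083%.
WACC = 0.5107 × 12.7440% + 0.4893 × 2.8083% = 7.8821%.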